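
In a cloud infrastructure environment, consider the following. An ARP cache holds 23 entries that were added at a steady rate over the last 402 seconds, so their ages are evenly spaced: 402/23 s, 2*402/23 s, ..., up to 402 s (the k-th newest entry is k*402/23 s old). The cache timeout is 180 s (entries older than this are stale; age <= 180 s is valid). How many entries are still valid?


Ages are k * 402/23 s for k = 1..23 (spacing = 17.4783 s).
Entry k is valid iff k * 402/23 <= 180 iff k <= 23 * 180 / 402 = 10.2985
n_valid = floor(10.2985) = 10
(n_stale = 23 - 10 = 13)

10


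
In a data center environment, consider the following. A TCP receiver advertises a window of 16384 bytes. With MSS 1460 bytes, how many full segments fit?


Given: RWND = 16384 bytes, MSS = 1460 bytes
Full segments = floor(RWND / MSS)
Full segments = floor(16384 / 1460)
Full segments = floor(11.2219) = 11

11


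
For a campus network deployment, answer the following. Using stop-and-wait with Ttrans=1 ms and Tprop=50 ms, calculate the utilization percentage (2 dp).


Given: Ttrans = 1 ms, Tprop = 50 ms
RTT = 2 * Tprop = 2 * 50 = 100 ms
U = Ttrans / (Ttrans + RTT)
U = 1 / (1 + 100)
U = 1 / 101 = 0.009901
U% = 0.99%

0.99


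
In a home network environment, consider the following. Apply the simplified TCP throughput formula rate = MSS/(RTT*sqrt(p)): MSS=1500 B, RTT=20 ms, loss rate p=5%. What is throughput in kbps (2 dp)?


Given: MSS = 1500 bytes, RTT = 20 ms, loss = 5%
RTT in seconds = 20 / 1000 = 0.02
Loss rate = 5% = 0.05
sqrt(loss) = sqrt(0.05) = 0.223606797750
Throughput (bytes/s) = 1500 / (0.02 * 0.223606797750) = 335410.1966
Throughput (kbps) = 335410.1966 * 8 / 1000 = 2683.281573 -> 2683.28 kbps (2 dp)

2683.28


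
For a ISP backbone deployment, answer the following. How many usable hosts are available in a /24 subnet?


Given: subnet mask /24
Host bits = 32 - 24 = 8
Total addresses = 2^8 = 256
Usable hosts = 256 - 2 (network + broadcast) = 254

254


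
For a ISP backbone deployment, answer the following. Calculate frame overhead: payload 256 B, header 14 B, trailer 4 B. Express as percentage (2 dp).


Given: payload = 256 B, header = 14 B, trailer = 4 B
Overhead bytes = header + trailer = 14 + 4 = 18
Total frame = payload + overhead = 256 + 18 = 274
Overhead % = 18 / 274 * 100 = 6.5693% -> 6.57% (2 dp)

6.57


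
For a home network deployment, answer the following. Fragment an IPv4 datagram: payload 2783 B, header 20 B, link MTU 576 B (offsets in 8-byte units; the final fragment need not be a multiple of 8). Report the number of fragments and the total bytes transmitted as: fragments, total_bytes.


Max data per non-final fragment = floor((MTU - header)/8)*8 = floor((576 - 20)/8)*8 = floor(556/8)*8 = 552 B
Final fragment needs no 8-byte alignment: it can carry up to MTU - header = 556 B
Non-final fragments needed = ceil((payload - 556) / 552) = ceil(2227/552) = ceil(4.0344) = 5
Number of fragments = 5 + 1 = 6
Fragment sizes (data): 5 * 552 B + 23 B (last, 23 <= 556 OK)
Total bytes sent = payload + n_frags * header = 2783 + 6*20 = 2783 + 120 = 2903 B

6, 2903


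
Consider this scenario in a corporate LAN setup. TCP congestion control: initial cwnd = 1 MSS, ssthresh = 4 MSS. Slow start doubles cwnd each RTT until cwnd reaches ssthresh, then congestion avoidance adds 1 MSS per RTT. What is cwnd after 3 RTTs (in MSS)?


RTT 0: cwnd = 1 MSS (initial)
RTT 1: cwnd = 2 MSS (slow start, doubled)
RTT 2: cwnd = 4 MSS (slow start, doubled)
RTT 3: cwnd = 5 MSS (congestion avoidance, +1)

5


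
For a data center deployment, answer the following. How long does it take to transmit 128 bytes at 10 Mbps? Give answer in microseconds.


Given: packet = 128 bytes, bandwidth = 10 Mbps
Packet in bits = 128 * 8 = 1024 bits
Bandwidth = 10 * 10^6 = 10000000 bps
Time = 1024 / 10000000 seconds
Time in us = 1024 * 10^6 / 10000000 = 102.4

102.4


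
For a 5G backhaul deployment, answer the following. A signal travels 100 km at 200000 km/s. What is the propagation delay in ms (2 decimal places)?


Given: distance = 100 km, speed = 200000 km/s
Delay = distance / speed = 100 / 200000 seconds
Delay in ms = 100 * 1000 / 200000
Delay = 0.5000 ms
Rounded to 2 dp = 0.50 ms

0.50


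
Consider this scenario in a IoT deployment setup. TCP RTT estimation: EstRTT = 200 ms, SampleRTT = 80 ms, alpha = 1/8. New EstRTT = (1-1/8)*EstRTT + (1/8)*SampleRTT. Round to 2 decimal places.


Given: EstRTT = 200 ms, SampleRTT = 80 ms, alpha = 1/8
New EstRTT = (1 - alpha) * EstRTT + alpha * SampleRTT
(7/8) * 200 = 175
(1/8) * 80 = 10
New EstRTT = 175 + 10 = 185 ms -> 185.00 ms (2 dp)

185.00


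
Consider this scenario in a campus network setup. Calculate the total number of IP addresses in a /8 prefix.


Given: CIDR prefix /8
Host bits = 32 - 8 = 24
Total addresses = 2^24 = 16777216

16777216


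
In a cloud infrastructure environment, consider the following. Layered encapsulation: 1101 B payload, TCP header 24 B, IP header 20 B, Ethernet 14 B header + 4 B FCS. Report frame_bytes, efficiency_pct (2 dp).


TCP segment = 1101 + 24 = 1125 B
IP packet = 1125 + 20 = 1145 B
Ethernet frame = 1145 + 14 + 4 = 1163 B
Efficiency = app / frame = 1101 / 1163 = 0.946690 = 94.6690% -> 94.67% (2 dp)

1163, 94.67


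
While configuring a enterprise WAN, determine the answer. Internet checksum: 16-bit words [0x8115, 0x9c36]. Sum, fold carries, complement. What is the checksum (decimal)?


Given words: [0x8115, 0x9c36]
Step 1: Sum all words
Raw sum = 33045 + 39990 = 73035
Step 2: Fold carry: (7499 + 1) = 7500
One's complement = ~7500 & 0xFFFF = 58035

58035


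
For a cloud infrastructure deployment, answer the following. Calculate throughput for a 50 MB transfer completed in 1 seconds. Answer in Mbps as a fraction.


Given: file = 50 MB, time = 1 s
File in Mb = 50 * 8 = 400 Mb
Throughput = 400 / 1 Mbps
Throughput = 400 Mbps

400


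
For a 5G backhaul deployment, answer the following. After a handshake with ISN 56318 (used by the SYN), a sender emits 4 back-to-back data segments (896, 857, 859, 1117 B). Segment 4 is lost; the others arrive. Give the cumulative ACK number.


SYN uses sequence number 56318; first data byte = ISN + 1 = 56319.
Segment 1: SEQ = 56319, len = 896 B, covers [56319, 57214]
Segment 2: SEQ = 57215, len = 857 B, covers [57215, 58071]
Segment 3: SEQ = 58072, len = 859 B, covers [58072, 58930]
Segment 4: SEQ = 58931, len = 1117 B, covers [58931, 60047] [LOST]
In-order data received: bytes [56319, 58930] (segments 1..3).
Segment 4 missing -> gap begins at byte 58931.
Cumulative ACK = next expected in-order byte = 56319 + 896 + 857 + 859 = 58931

58931


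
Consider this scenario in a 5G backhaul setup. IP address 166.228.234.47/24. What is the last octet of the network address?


Given: IP = 166.228.234.47, prefix = /24
Subnet mask = 255.255.255.0
Last octet of IP: 47
Last octet of mask: 0
Network last octet = 47 AND 0 = 0

0


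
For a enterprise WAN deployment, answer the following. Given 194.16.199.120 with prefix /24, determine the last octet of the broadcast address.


Given: IP = 194.16.199.120, prefix = /24
Host bits = 32 - 24 = 8
Network last octet = 120 AND mask = 0
Host part size = 2^8 - 1 = 255
Broadcast last octet = 0 OR 255 = 255

255


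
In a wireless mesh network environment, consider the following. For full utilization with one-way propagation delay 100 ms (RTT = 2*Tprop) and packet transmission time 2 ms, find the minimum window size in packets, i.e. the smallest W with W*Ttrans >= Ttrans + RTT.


Given: Ttrans = 2 ms, RTT = 200 ms (= 2 * Tprop, Tprop = 100 ms)
Time until first ACK returns = Ttrans + RTT = 2 + 200 = 202 ms
Need W * Ttrans >= Ttrans + RTT  ->  W >= (Ttrans + RTT) / Ttrans
(Ttrans + RTT) / Ttrans = 202 / 2 = 101
W_min = ceil(101) = 101

101


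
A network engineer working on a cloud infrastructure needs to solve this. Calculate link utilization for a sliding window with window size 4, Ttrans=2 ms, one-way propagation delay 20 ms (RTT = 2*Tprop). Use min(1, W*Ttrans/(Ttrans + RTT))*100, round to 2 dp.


Given: W = 4, Ttrans = 2 ms, RTT = 40 ms (= 2 * Tprop, Tprop = 20 ms)
Cycle time = Ttrans + RTT = 2 + 40 = 42 ms (first packet sent until its ACK returns)
W * Ttrans = 4 * 2 = 8 ms of sending per cycle
W * Ttrans / (Ttrans + RTT) = 8 / 42 = 0.190476
U = min(1, 0.190476) = 0.190476
U% = 19.05%

19.05


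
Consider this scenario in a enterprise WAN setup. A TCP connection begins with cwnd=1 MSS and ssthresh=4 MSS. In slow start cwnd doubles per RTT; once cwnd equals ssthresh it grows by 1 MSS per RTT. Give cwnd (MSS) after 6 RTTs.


RTT 0: cwnd = 1 MSS (initial)
RTT 1: cwnd = 2 MSS (slow start, doubled)
RTT 2: cwnd = 4 MSS (slow start, doubled)
RTT 3: cwnd = 5 MSS (congestion avoidance, +1)
RTT 4: cwnd = 6 MSS (congestion avoidance, +1)
RTT 5: cwnd = 7 MSS (congestion avoidance, +1)
RTT 6: cwnd = 8 MSS (congestion avoidance, +1)

8


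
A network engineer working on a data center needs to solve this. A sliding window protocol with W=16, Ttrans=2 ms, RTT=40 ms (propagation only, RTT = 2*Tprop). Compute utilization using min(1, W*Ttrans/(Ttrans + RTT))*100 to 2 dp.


Given: W = 16, Ttrans = 2 ms, RTT = 40 ms (= 2 * Tprop, Tprop = 20 ms)
Cycle time = Ttrans + RTT = 2 + 40 = 42 ms (first packet sent until its ACK returns)
W * Ttrans = 16 * 2 = 32 ms of sending per cycle
W * Ttrans / (Ttrans + RTT) = 32 / 42 = 0.761905
U = min(1, 0.761905) = 0.761905
U% = 76.19%

76.19


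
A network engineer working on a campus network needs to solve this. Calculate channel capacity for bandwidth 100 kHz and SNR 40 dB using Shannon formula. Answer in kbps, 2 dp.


Given: B = 100 kHz, SNR = 40 dB
SNR linear = 10^(40/10) = 10000
1 + SNR = 10001
log2(10001) = 13.2878566418
C = 100 * 1000 * 13.2878566418 = 1328785.6642 bps
C = 1328.785664 kbps -> 1328.79 kbps (2 dp)

1328.79


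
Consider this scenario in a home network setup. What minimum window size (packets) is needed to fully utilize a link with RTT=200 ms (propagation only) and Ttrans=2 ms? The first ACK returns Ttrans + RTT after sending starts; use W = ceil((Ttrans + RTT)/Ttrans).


Given: Ttrans = 2 ms, RTT = 200 ms (= 2 * Tprop, Tprop = 100 ms)
Time until first ACK returns = Ttrans + RTT = 2 + 200 = 202 ms
Need W * Ttrans >= Ttrans + RTT  ->  W >= (Ttrans + RTT) / Ttrans
(Ttrans + RTT) / Ttrans = 202 / 2 = 101
W_min = ceil(101) = 101

101


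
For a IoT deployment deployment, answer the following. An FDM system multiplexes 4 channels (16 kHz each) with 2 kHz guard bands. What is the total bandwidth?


Given: 4 channels, 16 kHz each, guard = 2 kHz
Channel bandwidth = 4 * 16 = 64 kHz
Guard bands = 3 gaps * 2 kHz = 6 kHz
Total = 64 + 6 = 70 kHz

70


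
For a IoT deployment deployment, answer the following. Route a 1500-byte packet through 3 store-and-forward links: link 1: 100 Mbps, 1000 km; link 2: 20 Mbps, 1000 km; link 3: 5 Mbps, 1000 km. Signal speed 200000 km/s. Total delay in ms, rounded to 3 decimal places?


Packet = 1500 bytes = 12000 bits. Store-and-forward: sum (t_trans + t_prop) per link.
Link 1: t_trans = 12000/(100*10^6) s = 0.1200 ms; t_prop = 1000/200000 s = 5.0000 ms; subtotal = 5.1200 ms
Link 2: t_trans = 12000/(20*10^6) s = 0.6000 ms; t_prop = 1000/200000 s = 5.0000 ms; subtotal = 5.6000 ms
Link 3: t_trans = 12000/(5*10^6) s = 2.4000 ms; t_prop = 1000/200000 s = 5.0000 ms; subtotal = 7.4000 ms
End-to-end = 5.1200 + 5.6000 + 7.4000 = 18.1200 ms -> 18.120 ms (3 dp)

18.120


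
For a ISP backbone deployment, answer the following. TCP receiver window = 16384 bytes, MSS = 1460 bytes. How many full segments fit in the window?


Given: RWND = 16384 bytes, MSS = 1460 bytes
Full segments = floor(RWND / MSS)
Full segments = floor(16384 / 1460)
Full segments = floor(11.2219) = 11

11


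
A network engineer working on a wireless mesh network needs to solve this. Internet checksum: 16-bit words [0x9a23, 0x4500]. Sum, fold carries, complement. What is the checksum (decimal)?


Given words: [0x9a23, 0x4500]
Step 1: Sum all words
Raw sum = 39459 + 17664 = 57123
One's complement = ~57123 & 0xFFFF = 8412

8412


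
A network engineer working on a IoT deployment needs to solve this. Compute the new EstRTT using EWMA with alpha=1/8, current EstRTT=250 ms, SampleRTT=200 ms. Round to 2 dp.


Given: EstRTT = 250 ms, SampleRTT = 200 ms, alpha = 1/8
New EstRTT = (1 - alpha) * EstRTT + alpha * SampleRTT
(7/8) * 250 = 218.75
(1/8) * 200 = 25
New EstRTT = 218.75 + 25 = 243.75 ms -> 243.75 ms (2 dp)

243.75


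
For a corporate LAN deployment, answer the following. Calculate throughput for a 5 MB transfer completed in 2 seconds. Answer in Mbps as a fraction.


Given: file = 5 MB, time = 2 s
File in Mb = 5 * 8 = 40 Mb
Throughput = 40 / 2 Mbps
Throughput = 20 Mbps

20


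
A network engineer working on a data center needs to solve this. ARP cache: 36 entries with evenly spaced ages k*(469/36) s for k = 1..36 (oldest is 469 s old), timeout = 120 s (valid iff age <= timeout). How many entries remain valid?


Ages are k * 469/36 s for k = 1..36 (spacing = 13.0278 s).
Entry k is valid iff k * 469/36 <= 120 iff k <= 36 * 120 / 469 = 9.2111
n_valid = floor(9.2111) = 9
(n_stale = 36 - 9 = 27)

9


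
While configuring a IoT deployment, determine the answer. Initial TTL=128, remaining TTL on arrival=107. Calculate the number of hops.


Given: initial TTL = 128, received TTL = 107
Hops = initial TTL - received TTL
Hops = 128 - 107 = 21

21


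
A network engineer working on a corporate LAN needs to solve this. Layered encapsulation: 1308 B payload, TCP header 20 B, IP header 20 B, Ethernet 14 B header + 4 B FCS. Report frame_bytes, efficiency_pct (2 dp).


TCP segment = 1308 + 20 = 1328 B
IP packet = 1328 + 20 = 1348 B
Ethernet frame = 1348 + 14 + 4 = 1366 B
Efficiency = app / frame = 1308 / 1366 = 0.957540 = 95.7540% -> 95.75% (2 dp)

1366, 95.75


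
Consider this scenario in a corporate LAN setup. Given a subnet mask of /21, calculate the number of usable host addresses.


Given: subnet mask /21
Host bits = 32 - 21 = 11
Total addresses = 2^11 = 2048
Usable hosts = 2048 - 2 (network + broadcast) = 2046

2046


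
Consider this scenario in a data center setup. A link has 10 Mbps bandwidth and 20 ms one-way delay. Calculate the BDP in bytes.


Given: bandwidth = 10 Mbps, delay = 20 ms
BDP in bits = 10 * 10^6 * 20 / 1000
BDP in bits = 200000
BDP in bytes = 200000 / 8 = 25000

25000


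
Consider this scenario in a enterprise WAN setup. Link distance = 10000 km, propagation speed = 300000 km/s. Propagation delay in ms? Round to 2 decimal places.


Given: distance = 10000 km, speed = 300000 km/s
Delay = distance / speed = 10000 / 300000 seconds
Delay in ms = 10000 * 1000 / 300000
Delay = 33.3333 ms
Rounded to 2 dp = 33.33 ms

33.33


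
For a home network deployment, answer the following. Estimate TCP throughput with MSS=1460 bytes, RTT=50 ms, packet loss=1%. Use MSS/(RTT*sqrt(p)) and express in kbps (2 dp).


Given: MSS = 1460 bytes, RTT = 50 ms, loss = 1%
RTT in seconds = 50 / 1000 = 0.05
Loss rate = 1% = 0.01
sqrt(loss) = sqrt(0.01) = 0.1
Throughput (bytes/s) = 1460 / (0.05 * 0.1) = 292000.0000
Throughput (kbps) = 292000.0000 * 8 / 1000 = 2336.000000 -> 2336.00 kbps (2 dp)

2336.00


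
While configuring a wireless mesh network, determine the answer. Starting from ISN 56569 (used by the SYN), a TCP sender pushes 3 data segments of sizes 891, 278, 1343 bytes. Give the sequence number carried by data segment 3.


The SYN occupies sequence number ISN = 56569, so the first data byte is ISN + 1 = 56570.
SEQ of data segment i = (ISN + 1) + sum of payload sizes of segments 1..i-1.
Segment 1: SEQ = 56570, payload = 891 bytes
Segment 2: SEQ = 57461, payload = 278 bytes
Segment 3: SEQ = 57739, payload = 1343 bytes
SEQ of segment 3 = 56570 + 891 + 278 = 57739

57739


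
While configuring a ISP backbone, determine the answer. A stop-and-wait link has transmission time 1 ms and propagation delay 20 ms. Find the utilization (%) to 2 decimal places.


Given: Ttrans = 1 ms, Tprop = 20 ms
RTT = 2 * Tprop = 2 * 20 = 40 ms
U = Ttrans / (Ttrans + RTT)
U = 1 / (1 + 40)
U = 1 / 41 = 0.02439
U% = 2.44%

2.44


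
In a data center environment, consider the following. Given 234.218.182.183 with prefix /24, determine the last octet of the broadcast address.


Given: IP = 234.218.182.183, prefix = /24
Host bits = 32 - 24 = 8
Network last octet = 183 AND mask = 0
Host part size = 2^8 - 1 = 255
Broadcast last octet = 0 OR 255 = 255

255


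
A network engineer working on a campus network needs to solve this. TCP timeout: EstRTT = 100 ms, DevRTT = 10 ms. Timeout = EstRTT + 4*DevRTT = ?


Given: EstRTT = 100 ms, DevRTT = 10 ms
Timeout = EstRTT + 4 * DevRTT
4 * DevRTT = 4 * 10 = 40
Timeout = 100 + 40 = 140 ms

140


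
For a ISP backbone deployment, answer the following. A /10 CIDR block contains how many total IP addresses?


Given: CIDR prefix /10
Host bits = 32 - 10 = 22
Total addresses = 2^22 = 4194304

4194304


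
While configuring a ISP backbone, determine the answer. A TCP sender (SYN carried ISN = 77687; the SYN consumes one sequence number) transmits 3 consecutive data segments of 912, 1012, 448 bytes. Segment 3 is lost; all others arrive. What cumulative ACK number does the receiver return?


SYN uses sequence number 77687; first data byte = ISN + 1 = 77688.
Segment 1: SEQ = 77688, len = 912 B, covers [77688, 78599]
Segment 2: SEQ = 78600, len = 1012 B, covers [78600, 79611]
Segment 3: SEQ = 79612, len = 448 B, covers [79612, 80059] [LOST]
In-order data received: bytes [77688, 79611] (segments 1..2).
Segment 3 missing -> gap begins at byte 79612.
Cumulative ACK = next expected in-order byte = 77688 + 912 + 1012 = 79612

79612


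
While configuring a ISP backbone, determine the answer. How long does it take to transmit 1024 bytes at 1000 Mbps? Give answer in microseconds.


Given: packet = 1024 bytes, bandwidth = 1000 Mbps
Packet in bits = 1024 * 8 = 8192 bits
Bandwidth = 1000 * 10^6 = 1000000000 bps
Time = 8192 / 1000000000 seconds
Time in us = 8192 * 10^6 / 1000000000 = 8.192

8.192


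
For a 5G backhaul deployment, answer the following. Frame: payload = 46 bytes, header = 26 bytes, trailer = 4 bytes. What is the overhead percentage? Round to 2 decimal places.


Given: payload = 46 B, header = 26 B, trailer = 4 B
Overhead bytes = header + trailer = 26 + 4 = 30
Total frame = payload + overhead = 46 + 30 = 76
Overhead % = 30 / 76 * 100 = 39.4737% -> 39.47% (2 dp)

39.47


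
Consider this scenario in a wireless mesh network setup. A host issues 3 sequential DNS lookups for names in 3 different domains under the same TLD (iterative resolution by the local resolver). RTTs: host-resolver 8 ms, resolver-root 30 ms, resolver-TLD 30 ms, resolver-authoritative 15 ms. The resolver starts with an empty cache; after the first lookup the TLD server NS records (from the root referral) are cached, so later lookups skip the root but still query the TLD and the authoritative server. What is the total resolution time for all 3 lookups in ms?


Lookup 1 (cold cache): local + root + TLD + auth = 8 + 30 + 30 + 15 = 83 ms
Lookups 2..3 (TLD NS cached -> skip root; new domain -> still ask TLD and auth): local + TLD + auth = 8 + 30 + 15 = 53 ms each
Remaining 2 lookups: 2 * 53 = 106 ms
Total = 83 + 106 = 189 ms

189


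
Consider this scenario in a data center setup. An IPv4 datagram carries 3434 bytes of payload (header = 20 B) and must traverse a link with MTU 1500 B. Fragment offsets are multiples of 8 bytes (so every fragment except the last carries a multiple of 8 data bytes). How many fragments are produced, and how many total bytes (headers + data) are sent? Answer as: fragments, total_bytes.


Max data per non-final fragment = floor((MTU - header)/8)*8 = floor((1500 - 20)/8)*8 = floor(1480/8)*8 = 1480 B
Final fragment needs no 8-byte alignment: it can carry up to MTU - header = 1480 B
Non-final fragments needed = ceil((payload - 1480) / 1480) = ceil(1954/1480) = ceil(1.3203) = 2
Number of fragments = 2 + 1 = 3
Fragment sizes (data): 2 * 1480 B + 474 B (last, 474 <= 1480 OK)
Total bytes sent = payload + n_frags * header = 3434 + 3*20 = 3434 + 60 = 3494 B

3, 3494


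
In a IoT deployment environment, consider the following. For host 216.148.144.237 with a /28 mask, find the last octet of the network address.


Given: IP = 216.148.144.237, prefix = /28
Subnet mask = 255.255.255.240
Last octet of IP: 237
Last octet of mask: 240
Network last octet = 237 AND 240 = 224

224


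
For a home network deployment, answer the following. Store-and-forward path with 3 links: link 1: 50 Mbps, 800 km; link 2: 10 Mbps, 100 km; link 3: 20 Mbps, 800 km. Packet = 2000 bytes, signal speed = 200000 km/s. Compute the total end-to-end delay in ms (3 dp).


Packet = 2000 bytes = 16000 bits. Store-and-forward: sum (t_trans + t_prop) per link.
Link 1: t_trans = 16000/(50*10^6) s = 0.3200 ms; t_prop = 800/200000 s = 4.0000 ms; subtotal = 4.3200 ms
Link 2: t_trans = 16000/(10*10^6) s = 1.6000 ms; t_prop = 100/200000 s = 0.5000 ms; subtotal = 2.1000 ms
Link 3: t_trans = 16000/(20*10^6) s = 0.8000 ms; t_prop = 800/200000 s = 4.0000 ms; subtotal = 4.8000 ms
End-to-end = 4.3200 + 2.1000 + 4.8000 = 11.2200 ms -> 11.220 ms (3 dp)

11.220


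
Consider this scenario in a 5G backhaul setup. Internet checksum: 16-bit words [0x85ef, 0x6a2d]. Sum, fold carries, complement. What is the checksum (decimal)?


Given words: [0x85ef, 0x6a2d]
Step 1: Sum all words
Raw sum = 34287 + 27181 = 61468
One's complement = ~61468 & 0xFFFF = 4067

4067


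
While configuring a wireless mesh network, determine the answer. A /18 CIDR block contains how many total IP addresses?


Given: CIDR prefix /18
Host bits = 32 - 18 = 14
Total addresses = 2^14 = 16384

16384


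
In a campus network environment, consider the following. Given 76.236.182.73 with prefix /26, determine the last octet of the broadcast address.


Given: IP = 76.236.182.73, prefix = /26
Host bits = 32 - 26 = 6
Network last octet = 73 AND mask = 64
Host part size = 2^6 - 1 = 63
Broadcast last octet = 64 OR 63 = 127

127


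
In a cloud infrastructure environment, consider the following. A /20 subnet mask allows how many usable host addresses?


Given: subnet mask /20
Host bits = 32 - 20 = 12
Total addresses = 2^12 = 4096
Usable hosts = 4096 - 2 (network + broadcast) = 4094

4094


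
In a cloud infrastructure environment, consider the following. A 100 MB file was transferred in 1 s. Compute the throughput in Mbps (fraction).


Given: file = 100 MB, time = 1 s
File in Mb = 100 * 8 = 800 Mb
Throughput = 800 / 1 Mbps
Throughput = 800 Mbps

800


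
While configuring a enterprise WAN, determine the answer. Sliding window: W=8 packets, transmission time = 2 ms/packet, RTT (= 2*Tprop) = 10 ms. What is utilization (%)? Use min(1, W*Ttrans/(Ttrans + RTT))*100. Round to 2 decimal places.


Given: W = 8, Ttrans = 2 ms, RTT = 10 ms (= 2 * Tprop, Tprop = 5 ms)
Cycle time = Ttrans + RTT = 2 + 10 = 12 ms (first packet sent until its ACK returns)
W * Ttrans = 8 * 2 = 16 ms of sending per cycle
W * Ttrans / (Ttrans + RTT) = 16 / 12 = 1.333333
U = min(1, 1.333333) = 1.000000
U% = 100.00%

100.00


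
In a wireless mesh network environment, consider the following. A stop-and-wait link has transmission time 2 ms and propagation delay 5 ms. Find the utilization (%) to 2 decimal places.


Given: Ttrans = 2 ms, Tprop = 5 ms
RTT = 2 * Tprop = 2 * 5 = 10 ms
U = Ttrans / (Ttrans + RTT)
U = 2 / (2 + 10)
U = 2 / 12 = 0.166667
U% = 16.67%

16.67


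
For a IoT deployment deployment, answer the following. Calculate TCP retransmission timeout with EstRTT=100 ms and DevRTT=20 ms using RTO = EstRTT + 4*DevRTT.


Given: EstRTT = 100 ms, DevRTT = 20 ms
Timeout = EstRTT + 4 * DevRTT
4 * DevRTT = 4 * 20 = 80
Timeout = 100 + 80 = 180 ms

180


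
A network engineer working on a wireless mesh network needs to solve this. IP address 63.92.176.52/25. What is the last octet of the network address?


Given: IP = 63.92.176.52, prefix = /25
Subnet mask = 255.255.255.128
Last octet of IP: 52
Last octet of mask: 128
Network last octet = 52 AND 128 = 0

0


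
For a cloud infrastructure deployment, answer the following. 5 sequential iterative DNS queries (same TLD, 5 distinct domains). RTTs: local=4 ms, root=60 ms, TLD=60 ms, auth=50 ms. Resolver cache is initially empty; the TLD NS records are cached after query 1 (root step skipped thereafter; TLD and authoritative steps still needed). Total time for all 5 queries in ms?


Lookup 1 (cold cache): local + root + TLD + auth = 4 + 60 + 60 + 50 = 174 ms
Lookups 2..5 (TLD NS cached -> skip root; new domain -> still ask TLD and auth): local + TLD + auth = 4 + 60 + 50 = 114 ms each
Remaining 4 lookups: 4 * 114 = 456 ms
Total = 174 + 456 = 630 ms

630


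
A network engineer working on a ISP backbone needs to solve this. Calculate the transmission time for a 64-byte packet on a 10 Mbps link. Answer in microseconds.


Given: packet = 64 bytes, bandwidth = 10 Mbps
Packet in bits = 64 * 8 = 512 bits
Bandwidth = 10 * 10^6 = 10000000 bps
Time = 512 / 10000000 seconds
Time in us = 512 * 10^6 / 10000000 = 51.2

51.2


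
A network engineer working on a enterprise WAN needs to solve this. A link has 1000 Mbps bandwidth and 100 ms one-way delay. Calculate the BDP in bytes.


Given: bandwidth = 1000 Mbps, delay = 100 ms
BDP in bits = 1000 * 10^6 * 100 / 1000
BDP in bits = 100000000
BDP in bytes = 100000000 / 8 = 12500000

12500000


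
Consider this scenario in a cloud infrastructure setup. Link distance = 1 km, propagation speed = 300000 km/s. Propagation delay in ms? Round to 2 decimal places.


Given: distance = 1 km, speed = 300000 km/s
Delay = distance / speed = 1 / 300000 seconds
Delay in ms = 1 * 1000 / 300000
Delay = 0.0033 ms
Rounded to 2 dp = 0.00 ms

0.00


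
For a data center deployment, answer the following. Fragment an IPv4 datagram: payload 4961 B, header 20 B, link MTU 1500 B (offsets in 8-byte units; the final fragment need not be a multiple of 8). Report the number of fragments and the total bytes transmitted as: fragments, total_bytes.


Max data per non-final fragment = floor((MTU - header)/8)*8 = floor((1500 - 20)/8)*8 = floor(1480/8)*8 = 1480 B
Final fragment needs no 8-byte alignment: it can carry up to MTU - header = 1480 B
Non-final fragments needed = ceil((payload - 1480) / 1480) = ceil(3481/1480) = ceil(2.3520) = 3
Number of fragments = 3 + 1 = 4
Fragment sizes (data): 3 * 1480 B + 521 B (last, 521 <= 1480 OK)
Total bytes sent = payload + n_frags * header = 4961 + 4*20 = 4961 + 80 = 5041 B

4, 5041


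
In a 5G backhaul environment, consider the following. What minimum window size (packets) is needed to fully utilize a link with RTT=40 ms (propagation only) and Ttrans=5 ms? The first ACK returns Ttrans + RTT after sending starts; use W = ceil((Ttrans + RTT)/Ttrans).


Given: Ttrans = 5 ms, RTT = 40 ms (= 2 * Tprop, Tprop = 20 ms)
Time until first ACK returns = Ttrans + RTT = 5 + 40 = 45 ms
Need W * Ttrans >= Ttrans + RTT  ->  W >= (Ttrans + RTT) / Ttrans
(Ttrans + RTT) / Ttrans = 45 / 5 = 9
W_min = ceil(9) = 9

9


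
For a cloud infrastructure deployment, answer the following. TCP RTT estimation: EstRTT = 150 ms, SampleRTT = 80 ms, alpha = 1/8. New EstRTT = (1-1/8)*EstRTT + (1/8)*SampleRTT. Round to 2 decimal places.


Given: EstRTT = 150 ms, SampleRTT = 80 ms, alpha = 1/8
New EstRTT = (1 - alpha) * EstRTT + alpha * SampleRTT
(7/8) * 150 = 131.25
(1/8) * 80 = 10
New EstRTT = 131.25 + 10 = 141.25 ms -> 141.25 ms (2 dp)

141.25


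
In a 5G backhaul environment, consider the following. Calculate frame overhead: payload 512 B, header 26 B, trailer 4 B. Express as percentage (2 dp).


Given: payload = 512 B, header = 26 B, trailer = 4 B
Overhead bytes = header + trailer = 26 + 4 = 30
Total frame = payload + overhead = 512 + 30 = 542
Overhead % = 30 / 542 * 100 = 5.5351% -> 5.54% (2 dp)

5.54


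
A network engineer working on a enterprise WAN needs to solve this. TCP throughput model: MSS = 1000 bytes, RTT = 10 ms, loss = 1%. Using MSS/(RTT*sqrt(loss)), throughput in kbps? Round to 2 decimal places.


Given: MSS = 1000 bytes, RTT = 10 ms, loss = 1%
RTT in seconds = 10 / 1000 = 0.01
Loss rate = 1% = 0.01
sqrt(loss) = sqrt(0.01) = 0.1
Throughput (bytes/s) = 1000 / (0.01 * 0.1) = 1000000.0000
Throughput (kbps) = 1000000.0000 * 8 / 1000 = 8000.000000 -> 8000.00 kbps (2 dp)

8000.00


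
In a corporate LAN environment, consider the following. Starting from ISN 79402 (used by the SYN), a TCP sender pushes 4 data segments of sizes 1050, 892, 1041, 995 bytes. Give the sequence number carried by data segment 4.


The SYN occupies sequence number ISN = 79402, so the first data byte is ISN + 1 = 79403.
SEQ of data segment i = (ISN + 1) + sum of payload sizes of segments 1..i-1.
Segment 1: SEQ = 79403, payload = 1050 bytes
Segment 2: SEQ = 80453, payload = 892 bytes
Segment 3: SEQ = 81345, payload = 1041 bytes
Segment 4: SEQ = 82386, payload = 995 bytes
SEQ of segment 4 = 79403 + 1050 + 892 + 1041 = 82386

82386


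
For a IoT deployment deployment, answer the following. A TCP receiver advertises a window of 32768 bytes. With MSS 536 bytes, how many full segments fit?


Given: RWND = 32768 bytes, MSS = 536 bytes
Full segments = floor(RWND / MSS)
Full segments = floor(32768 / 536)
Full segments = floor(61.1343) = 61

61


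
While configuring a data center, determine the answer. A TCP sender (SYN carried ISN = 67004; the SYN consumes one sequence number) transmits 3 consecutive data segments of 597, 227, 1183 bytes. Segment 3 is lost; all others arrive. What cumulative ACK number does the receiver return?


SYN uses sequence number 67004; first data byte = ISN + 1 = 67005.
Segment 1: SEQ = 67005, len = 597 B, covers [67005, 67601]
Segment 2: SEQ = 67602, len = 227 B, covers [67602, 67828]
Segment 3: SEQ = 67829, len = 1183 B, covers [67829, 69011] [LOST]
In-order data received: bytes [67005, 67828] (segments 1..2).
Segment 3 missing -> gap begins at byte 67829.
Cumulative ACK = next expected in-order byte = 67005 + 597 + 227 = 67829

67829


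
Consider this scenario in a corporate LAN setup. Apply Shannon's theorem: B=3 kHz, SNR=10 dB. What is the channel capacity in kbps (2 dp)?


Given: B = 3 kHz, SNR = 10 dB
SNR linear = 10^(10/10) = 10
1 + SNR = 11
log2(11) = 3.4594316186
C = 3 * 1000 * 3.4594316186 = 10378.2949 bps
C = 10.378295 kbps -> 10.38 kbps (2 dp)

10.38


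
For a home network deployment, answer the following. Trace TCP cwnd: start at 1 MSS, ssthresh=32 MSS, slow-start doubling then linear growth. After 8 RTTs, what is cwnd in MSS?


RTT 0: cwnd = 1 MSS (initial)
RTT 1: cwnd = 2 MSS (slow start, doubled)
RTT 2: cwnd = 4 MSS (slow start, doubled)
RTT 3: cwnd = 8 MSS (slow start, doubled)
RTT 4: cwnd = 16 MSS (slow start, doubled)
RTT 5: cwnd = 32 MSS (slow start, doubled)
RTT 6: cwnd = 33 MSS (congestion avoidance, +1)
RTT 7: cwnd = 34 MSS (congestion avoidance, +1)
RTT 8: cwnd = 35 MSS (congestion avoidance, +1)

35


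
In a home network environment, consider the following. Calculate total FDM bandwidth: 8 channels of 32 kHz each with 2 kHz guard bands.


Given: 8 channels, 32 kHz each, guard = 2 kHz
Channel bandwidth = 8 * 32 = 256 kHz
Guard bands = 7 gaps * 2 kHz = 14 kHz
Total = 256 + 14 = 270 kHz

270


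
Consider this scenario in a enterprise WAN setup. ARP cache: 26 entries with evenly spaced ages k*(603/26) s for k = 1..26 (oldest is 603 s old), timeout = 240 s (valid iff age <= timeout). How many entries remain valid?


Ages are k * 603/26 s for k = 1..26 (spacing = 23.1923 s).
Entry k is valid iff k * 603/26 <= 240 iff k <= 26 * 240 / 603 = 10.3483
n_valid = floor(10.3483) = 10
(n_stale = 26 - 10 = 16)

10


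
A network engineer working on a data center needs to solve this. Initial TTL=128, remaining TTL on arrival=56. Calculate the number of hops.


Given: initial TTL = 128, received TTL = 56
Hops = initial TTL - received TTL
Hops = 128 - 56 = 72

72


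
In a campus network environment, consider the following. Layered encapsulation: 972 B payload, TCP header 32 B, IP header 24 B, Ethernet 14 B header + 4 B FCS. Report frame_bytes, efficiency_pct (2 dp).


TCP segment = 972 + 32 = 1004 B
IP packet = 1004 + 24 = 1028 B
Ethernet frame = 1028 + 14 + 4 = 1046 B
Efficiency = app / frame = 972 / 1046 = 0.929254 = 92.9254% -> 92.93% (2 dp)

1046, 92.93


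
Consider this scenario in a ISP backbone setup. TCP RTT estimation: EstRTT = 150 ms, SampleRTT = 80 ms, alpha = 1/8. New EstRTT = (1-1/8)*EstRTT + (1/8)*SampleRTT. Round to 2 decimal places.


Given: EstRTT = 150 ms, SampleRTT = 80 ms, alpha = 1/8
New EstRTT = (1 - alpha) * EstRTT + alpha * SampleRTT
(7/8) * 150 = 131.25
(1/8) * 80 = 10
New EstRTT = 131.25 + 10 = 141.25 ms -> 141.25 ms (2 dp)

141.25


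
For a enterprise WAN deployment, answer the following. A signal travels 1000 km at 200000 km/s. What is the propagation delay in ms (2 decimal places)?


Given: distance = 1000 km, speed = 200000 km/s
Delay = distance / speed = 1000 / 200000 seconds
Delay in ms = 1000 * 1000 / 200000
Delay = 5.0000 ms
Rounded to 2 dp = 5.00 ms

5.00


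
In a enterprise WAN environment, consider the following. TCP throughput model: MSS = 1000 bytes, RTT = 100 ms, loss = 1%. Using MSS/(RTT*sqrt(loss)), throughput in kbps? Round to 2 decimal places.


Given: MSS = 1000 bytes, RTT = 100 ms, loss = 1%
RTT in seconds = 100 / 1000 = 0.1
Loss rate = 1% = 0.01
sqrt(loss) = sqrt(0.01) = 0.1
Throughput (bytes/s) = 1000 / (0.1 * 0.1) = 100000.0000
Throughput (kbps) = 100000.0000 * 8 / 1000 = 800.000000 -> 800.00 kbps (2 dp)

800.00


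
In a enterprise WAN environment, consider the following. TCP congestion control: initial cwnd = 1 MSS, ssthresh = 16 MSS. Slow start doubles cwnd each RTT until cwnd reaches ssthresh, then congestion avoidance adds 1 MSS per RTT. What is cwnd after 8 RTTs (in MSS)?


RTT 0: cwnd = 1 MSS (initial)
RTT 1: cwnd = 2 MSS (slow start, doubled)
RTT 2: cwnd = 4 MSS (slow start, doubled)
RTT 3: cwnd = 8 MSS (slow start, doubled)
RTT 4: cwnd = 16 MSS (slow start, doubled)
RTT 5: cwnd = 17 MSS (congestion avoidance, +1)
RTT 6: cwnd = 18 MSS (congestion avoidance, +1)
RTT 7: cwnd = 19 MSS (congestion avoidance, +1)
RTT 8: cwnd = 20 MSS (congestion avoidance, +1)

20


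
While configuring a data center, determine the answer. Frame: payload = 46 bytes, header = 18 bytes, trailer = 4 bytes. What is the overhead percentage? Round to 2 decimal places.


Given: payload = 46 B, header = 18 B, trailer = 4 B
Overhead bytes = header + trailer = 18 + 4 = 22
Total frame = payload + overhead = 46 + 22 = 68
Overhead % = 22 / 68 * 100 = 32.3529% -> 32.35% (2 dp)

32.35


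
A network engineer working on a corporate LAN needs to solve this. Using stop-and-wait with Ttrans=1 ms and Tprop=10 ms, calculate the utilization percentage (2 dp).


Given: Ttrans = 1 ms, Tprop = 10 ms
RTT = 2 * Tprop = 2 * 10 = 20 ms
U = Ttrans / (Ttrans + RTT)
U = 1 / (1 + 20)
U = 1 / 21 = 0.047619
U% = 4.76%

4.76


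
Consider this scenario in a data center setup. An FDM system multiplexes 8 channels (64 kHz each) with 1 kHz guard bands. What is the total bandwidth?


Given: 8 channels, 64 kHz each, guard = 1 kHz
Channel bandwidth = 8 * 64 = 512 kHz
Guard bands = 7 gaps * 1 kHz = 7 kHz
Total = 512 + 7 = 519 kHz

519


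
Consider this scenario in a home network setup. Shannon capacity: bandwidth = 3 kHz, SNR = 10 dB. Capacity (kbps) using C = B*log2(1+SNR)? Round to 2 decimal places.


Given: B = 3 kHz, SNR = 10 dB
SNR linear = 10^(10/10) = 10
1 + SNR = 11
log2(11) = 3.4594316186
C = 3 * 1000 * 3.4594316186 = 10378.2949 bps
C = 10.378295 kbps -> 10.38 kbps (2 dp)

10.38


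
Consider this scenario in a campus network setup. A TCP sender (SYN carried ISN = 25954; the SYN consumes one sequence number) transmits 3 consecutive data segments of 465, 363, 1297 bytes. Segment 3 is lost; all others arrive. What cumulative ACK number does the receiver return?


SYN uses sequence number 25954; first data byte = ISN + 1 = 25955.
Segment 1: SEQ = 25955, len = 465 B, covers [25955, 26419]
Segment 2: SEQ = 26420, len = 363 B, covers [26420, 26782]
Segment 3: SEQ = 26783, len = 1297 B, covers [26783, 28079] [LOST]
In-order data received: bytes [25955, 26782] (segments 1..2).
Segment 3 missing -> gap begins at byte 26783.
Cumulative ACK = next expected in-order byte = 25955 + 465 + 363 = 26783

26783


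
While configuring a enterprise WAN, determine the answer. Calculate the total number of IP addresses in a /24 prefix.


Given: CIDR prefix /24
Host bits = 32 - 24 = 8
Total addresses = 2^8 = 256

256


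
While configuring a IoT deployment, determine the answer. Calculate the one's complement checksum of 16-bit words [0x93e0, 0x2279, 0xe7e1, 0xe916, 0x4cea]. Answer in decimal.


Given words: [0x93e0, 0x2279, 0xe7e1, 0xe916, 0x4cea]
Step 1: Sum all words
Raw sum = 37856 + 8825 + 59361 + 59670 + 19690 = 185402
Step 2: Fold carry: (54330 + 2) = 54332
One's complement = ~54332 & 0xFFFF = 11203

11203


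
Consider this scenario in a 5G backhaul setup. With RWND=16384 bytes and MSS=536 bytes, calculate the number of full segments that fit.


Given: RWND = 16384 bytes, MSS = 536 bytes
Full segments = floor(RWND / MSS)
Full segments = floor(16384 / 536)
Full segments = floor(30.5672) = 30

30


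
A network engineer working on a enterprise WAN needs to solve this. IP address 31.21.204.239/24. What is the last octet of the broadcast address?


Given: IP = 31.21.204.239, prefix = /24
Host bits = 32 - 24 = 8
Network last octet = 239 AND mask = 0
Host part size = 2^8 - 1 = 255
Broadcast last octet = 0 OR 255 = 255

255


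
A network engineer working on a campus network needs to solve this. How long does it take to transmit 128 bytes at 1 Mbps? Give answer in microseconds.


Given: packet = 128 bytes, bandwidth = 1 Mbps
Packet in bits = 128 * 8 = 1024 bits
Bandwidth = 1 * 10^6 = 1000000 bps
Time = 1024 / 1000000 seconds
Time in us = 1024 * 10^6 / 1000000 = 1024

1024


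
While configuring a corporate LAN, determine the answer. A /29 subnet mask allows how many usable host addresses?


Given: subnet mask /29
Host bits = 32 - 29 = 3
Total addresses = 2^3 = 8
Usable hosts = 8 - 2 (network + broadcast) = 6

6


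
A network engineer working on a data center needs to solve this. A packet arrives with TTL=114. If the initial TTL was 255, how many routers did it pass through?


Given: initial TTL = 255, received TTL = 114
Hops = initial TTL - received TTL
Hops = 255 - 114 = 141

141


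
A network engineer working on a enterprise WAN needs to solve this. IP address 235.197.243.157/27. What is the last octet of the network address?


Given: IP = 235.197.243.157, prefix = /27
Subnet mask = 255.255.255.224
Last octet of IP: 157
Last octet of mask: 224
Network last octet = 157 AND 224 = 128

128


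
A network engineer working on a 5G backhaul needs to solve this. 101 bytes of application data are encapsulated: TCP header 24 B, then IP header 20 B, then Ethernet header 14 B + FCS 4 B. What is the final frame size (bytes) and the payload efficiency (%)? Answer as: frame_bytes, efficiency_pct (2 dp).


TCP segment = 101 + 24 = 125 B
IP packet = 125 + 20 = 145 B
Ethernet frame = 145 + 14 + 4 = 163 B
Efficiency = app / frame = 101 / 163 = 0.619632 = 61.9632% -> 61.96% (2 dp)

163, 61.96


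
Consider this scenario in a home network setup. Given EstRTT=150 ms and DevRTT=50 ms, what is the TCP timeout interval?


Given: EstRTT = 150 ms, DevRTT = 50 ms
Timeout = EstRTT + 4 * DevRTT
4 * DevRTT = 4 * 50 = 200
Timeout = 150 + 200 = 350 ms

350


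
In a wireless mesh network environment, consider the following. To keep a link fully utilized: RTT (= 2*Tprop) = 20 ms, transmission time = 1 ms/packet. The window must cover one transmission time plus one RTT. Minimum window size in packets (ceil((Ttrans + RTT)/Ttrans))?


Given: Ttrans = 1 ms, RTT = 20 ms (= 2 * Tprop, Tprop = 10 ms)
Time until first ACK returns = Ttrans + RTT = 1 + 20 = 21 ms
Need W * Ttrans >= Ttrans + RTT  ->  W >= (Ttrans + RTT) / Ttrans
(Ttrans + RTT) / Ttrans = 21 / 1 = 21
W_min = ceil(21) = 21

21
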